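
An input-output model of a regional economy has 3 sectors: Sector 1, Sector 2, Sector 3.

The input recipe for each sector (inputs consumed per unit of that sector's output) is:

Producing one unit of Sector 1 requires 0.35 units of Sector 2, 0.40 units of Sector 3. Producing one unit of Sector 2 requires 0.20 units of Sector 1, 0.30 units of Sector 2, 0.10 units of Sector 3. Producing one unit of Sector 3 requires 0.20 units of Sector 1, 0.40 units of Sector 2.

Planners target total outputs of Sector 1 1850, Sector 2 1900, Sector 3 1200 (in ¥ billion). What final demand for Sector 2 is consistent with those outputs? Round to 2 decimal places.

d_2 = 202.50

I − A =
  [   1.00    -0.20    -0.20]
  [  -0.35     0.70    -0.40]
  [  -0.40    -0.10     1.00]
d = (I − A) x:
  d_1 = (+1.00)·1850 + (-0.20)·1900 + (-0.20)·1200 = 1230.00
  d_2 = (-0.35)·1850 + (+0.70)·1900 + (-0.40)·1200 = 202.50
  d_3 = (-0.40)·1850 + (-0.10)·1900 + (+1.00)·1200 = 270.00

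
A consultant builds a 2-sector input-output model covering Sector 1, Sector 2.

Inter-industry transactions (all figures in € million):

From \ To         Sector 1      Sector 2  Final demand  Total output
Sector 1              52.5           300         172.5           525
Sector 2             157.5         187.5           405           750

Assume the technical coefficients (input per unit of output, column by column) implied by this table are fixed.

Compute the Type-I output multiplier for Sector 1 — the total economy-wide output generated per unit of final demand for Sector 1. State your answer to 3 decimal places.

m_1 = 1.892

Technical coefficients a_ij = z_ij / X_j:
  a_11 = 52.5/525 = 0.10, a_21 = 157.5/525 = 0.30
  a_12 = 300/750 = 0.40, a_22 = 187.5/750 = 0.25
I − A =
  [   0.90    -0.40]
  [  -0.30     0.75]
det(I−A) = (0.90)(0.75) − (-0.40)(-0.30) = 0.5550
adj(I−A) = [[0.75, 0.40], [0.30, 0.90]]
(I − A)⁻¹ = adj(I−A) / det(I−A) ≈
  [   1.3514     0.7207]
  [   0.5405     1.6216]
The output multiplier for sector j is the column-j sum of the Leontief inverse (I − A)⁻¹ = adj(I−A) / det(I−A).
Column 1 of adj(I−A): (0.75, 0.30); det(I−A) = 0.5550.
m_1 = (0.75 + 0.30) / 0.5550 = 1.05 / 0.5550 ≈ 1.892.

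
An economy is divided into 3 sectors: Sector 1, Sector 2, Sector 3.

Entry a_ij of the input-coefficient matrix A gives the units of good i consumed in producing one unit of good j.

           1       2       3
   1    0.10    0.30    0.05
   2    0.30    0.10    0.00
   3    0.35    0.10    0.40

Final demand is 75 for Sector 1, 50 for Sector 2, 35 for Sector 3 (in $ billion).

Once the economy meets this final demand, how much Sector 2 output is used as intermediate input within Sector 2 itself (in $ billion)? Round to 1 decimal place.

I − A =
  [   0.90    -0.30    -0.05]
  [  -0.30     0.90     0.00]
  [  -0.35    -0.10     0.60]
Cofactors of I−A, C_ij = (−1)^(i+j)·(minor ij) (rows/columns in the sector order above):
  C_11 = (0.90)(0.60) − (0.00)(-0.10) = 0.5400
  C_12 = −[(-0.30)(0.60) − (0.00)(-0.35)] = 0.1800
  C_13 = (-0.30)(-0.10) − (0.90)(-0.35) = 0.3450
  C_21 = −[(-0.30)(0.60) − (-0.05)(-0.10)] = 0.1850
  C_22 = (0.90)(0.60) − (-0.05)(-0.35) = 0.5225
  C_23 = −[(0.90)(-0.10) − (-0.30)(-0.35)] = 0.1950
  C_31 = (-0.30)(0.00) − (-0.05)(0.90) = 0.0450
  C_32 = −[(0.90)(0.00) − (-0.05)(-0.30)] = 0.0150
  C_33 = (0.90)(0.90) − (-0.30)(-0.30) = 0.7200
det(I−A) = Σ_j (I−A)_1j·C_1j = (0.90)(0.5400) + (-0.30)(0.1800) + (-0.05)(0.3450) = 0.41475
adj(I−A) = Cᵀ =
  [ 0.5400   0.1850   0.0450]
  [ 0.1800   0.5225   0.0150]
  [ 0.3450   0.1950   0.7200]
(I − A)⁻¹ = adj(I−A) / det(I−A) ≈
  [   1.3020     0.4461     0.1085]
  [   0.4340     1.2598     0.0362]
  [   0.8318     0.4702     1.7360]
First solve x = (I − A)⁻¹ d = adj(I−A)·d / det(I−A); in particular x_2 = (0.1800·75 + 0.5225·50 + 0.0150·35) / 0.41475 = 40.15 / 0.41475 ≈ 96.805.
Intermediate flow from 2 to 2: z_22 = a_22 · x_2 = 0.10 × 40.15 / 0.41475 = 4.015 / 0.41475 ≈ 9.7.

z_22 = 9.7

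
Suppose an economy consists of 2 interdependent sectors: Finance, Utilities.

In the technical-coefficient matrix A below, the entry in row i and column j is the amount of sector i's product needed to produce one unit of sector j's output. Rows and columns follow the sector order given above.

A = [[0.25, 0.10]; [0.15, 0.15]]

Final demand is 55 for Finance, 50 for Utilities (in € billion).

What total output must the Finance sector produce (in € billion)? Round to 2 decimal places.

x_F = 83.13

I − A =
  [   0.75    -0.10]
  [  -0.15     0.85]
det(I−A) = (0.75)(0.85) − (-0.10)(-0.15) = 0.6225
adj(I−A) = [[0.85, 0.10], [0.15, 0.75]]
(I − A)⁻¹ = adj(I−A) / det(I−A) ≈
  [   1.3655     0.1606]
  [   0.2410     1.2048]
x = (I − A)⁻¹ d = adj(I−A)·d / det(I−A), with det(I−A) = 0.6225:
  x_F = (0.85·55 + 0.10·50) / 0.6225 = 51.75 / 0.6225 ≈ 83.13
  x_U = (0.15·55 + 0.75·50) / 0.6225 = 45.75 / 0.6225 ≈ 73.49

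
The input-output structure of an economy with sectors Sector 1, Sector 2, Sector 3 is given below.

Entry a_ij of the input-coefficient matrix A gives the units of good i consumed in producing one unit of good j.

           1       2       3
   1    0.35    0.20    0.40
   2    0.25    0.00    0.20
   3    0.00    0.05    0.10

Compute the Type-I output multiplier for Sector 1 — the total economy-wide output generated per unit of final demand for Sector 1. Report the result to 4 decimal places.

m_1 = 2.1334

I − A =
  [   0.65    -0.20    -0.40]
  [  -0.25     1.00    -0.20]
  [   0.00    -0.05     0.90]
Cofactors of I−A, C_ij = (−1)^(i+j)·(minor ij) (rows/columns in the sector order above):
  C_11 = (1.00)(0.90) − (-0.20)(-0.05) = 0.8900
  C_12 = −[(-0.25)(0.90) − (-0.20)(0.00)] = 0.2250
  C_13 = (-0.25)(-0.05) − (1.00)(0.00) = 0.0125
  C_21 = −[(-0.20)(0.90) − (-0.40)(-0.05)] = 0.2000
  C_22 = (0.65)(0.90) − (-0.40)(0.00) = 0.5850
  C_23 = −[(0.65)(-0.05) − (-0.20)(0.00)] = 0.0325
  C_31 = (-0.20)(-0.20) − (-0.40)(1.00) = 0.4400
  C_32 = −[(0.65)(-0.20) − (-0.40)(-0.25)] = 0.2300
  C_33 = (0.65)(1.00) − (-0.20)(-0.25) = 0.6000
det(I−A) = Σ_j (I−A)_1j·C_1j = (0.65)(0.8900) + (-0.20)(0.2250) + (-0.40)(0.0125) = 0.5285
adj(I−A) = Cᵀ =
  [ 0.8900   0.2000   0.4400]
  [ 0.2250   0.5850   0.2300]
  [ 0.0125   0.0325   0.6000]
(I − A)⁻¹ = adj(I−A) / det(I−A) ≈
  [   1.68401     0.37843     0.83254]
  [   0.42573     1.10691     0.43519]
  [   0.02365     0.06149     1.13529]
The output multiplier for sector j is the column-j sum of the Leontief inverse (I − A)⁻¹ = adj(I−A) / det(I−A).
Column 1 of adj(I−A): (0.8900, 0.2250, 0.0125); det(I−A) = 0.5285.
m_1 = (0.8900 + 0.2250 + 0.0125) / 0.5285 = 1.1275 / 0.5285 ≈ 2.1334.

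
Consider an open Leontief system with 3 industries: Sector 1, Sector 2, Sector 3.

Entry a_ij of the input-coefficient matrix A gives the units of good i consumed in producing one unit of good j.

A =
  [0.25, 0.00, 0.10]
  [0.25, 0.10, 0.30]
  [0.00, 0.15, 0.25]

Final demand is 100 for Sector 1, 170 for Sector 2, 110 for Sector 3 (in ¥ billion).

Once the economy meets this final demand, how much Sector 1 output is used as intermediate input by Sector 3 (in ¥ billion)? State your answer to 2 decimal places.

z_13 = 20.72

I − A =
  [   0.75     0.00    -0.10]
  [  -0.25     0.90    -0.30]
  [   0.00    -0.15     0.75]
Cofactors of I−A, C_ij = (−1)^(i+j)·(minor ij) (rows/columns in the sector order above):
  C_11 = (0.90)(0.75) − (-0.30)(-0.15) = 0.6300
  C_12 = −[(-0.25)(0.75) − (-0.30)(0.00)] = 0.1875
  C_13 = (-0.25)(-0.15) − (0.90)(0.00) = 0.0375
  C_21 = −[(0.00)(0.75) − (-0.10)(-0.15)] = 0.0150
  C_22 = (0.75)(0.75) − (-0.10)(0.00) = 0.5625
  C_23 = −[(0.75)(-0.15) − (0.00)(0.00)] = 0.1125
  C_31 = (0.00)(-0.30) − (-0.10)(0.90) = 0.0900
  C_32 = −[(0.75)(-0.30) − (-0.10)(-0.25)] = 0.2500
  C_33 = (0.75)(0.90) − (0.00)(-0.25) = 0.6750
det(I−A) = Σ_j (I−A)_1j·C_1j = (0.75)(0.6300) + (0.00)(0.1875) + (-0.10)(0.0375) = 0.46875
adj(I−A) = Cᵀ =
  [ 0.6300   0.0150   0.0900]
  [ 0.1875   0.5625   0.2500]
  [ 0.0375   0.1125   0.6750]
(I − A)⁻¹ = adj(I−A) / det(I−A) ≈
  [   1.3440     0.0320     0.1920]
  [   0.4000     1.2000     0.5333]
  [   0.0800     0.2400     1.4400]
First solve x = (I − A)⁻¹ d = adj(I−A)·d / det(I−A); in particular x_3 = (0.0375·100 + 0.1125·170 + 0.6750·110) / 0.46875 = 97.125 / 0.46875 = 207.2000.
Intermediate flow from 1 to 3: z_13 = a_13 · x_3 = 0.10 × 97.125 / 0.46875 = 9.7125 / 0.46875 = 20.72.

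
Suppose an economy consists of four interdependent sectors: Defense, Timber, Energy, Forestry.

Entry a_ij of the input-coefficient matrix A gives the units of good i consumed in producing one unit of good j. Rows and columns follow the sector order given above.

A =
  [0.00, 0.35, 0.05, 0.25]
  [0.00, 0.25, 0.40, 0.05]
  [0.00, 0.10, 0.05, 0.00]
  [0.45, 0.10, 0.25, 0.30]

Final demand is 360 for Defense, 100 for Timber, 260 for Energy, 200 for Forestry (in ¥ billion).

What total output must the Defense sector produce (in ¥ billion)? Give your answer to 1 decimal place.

I − A =
  [   1.00    -0.35    -0.05    -0.25]
  [   0.00     0.75    -0.40    -0.05]
  [   0.00    -0.10     0.95     0.00]
  [  -0.45    -0.10    -0.25     0.70]
Compute the cofactors C_ij = (−1)^(i+j)·(3×3 minor ij) of I−A; the adjugate is their transpose:
adj(I−A) = Cᵀ =
  [ 0.464750   0.266250   0.185250   0.185000]
  [ 0.021375   0.558125   0.248625   0.047500]
  [ 0.002250   0.058750   0.427750   0.005000]
  [ 0.302625   0.271875   0.307375   0.672500]
det(I−A) = Σ_j (I−A)_1j·C_1j = (1.00)(0.464750) + (-0.35)(0.021375) + (-0.05)(0.002250) + (-0.25)(0.302625) = 0.3815
(I − A)⁻¹ = adj(I−A) / det(I−A) ≈
  [   1.2182     0.6979     0.4856     0.4849]
  [   0.0560     1.4630     0.6517     0.1245]
  [   0.0059     0.1540     1.1212     0.0131]
  [   0.7933     0.7126     0.8057     1.7628]
x = (I − A)⁻¹ d = adj(I−A)·d / det(I−A), with det(I−A) = 0.3815:
  x_D = (0.464750·360 + 0.266250·100 + 0.185250·260 + 0.185000·200) / 0.3815 = 279.10 / 0.3815 ≈ 731.6
  x_T = (0.021375·360 + 0.558125·100 + 0.248625·260 + 0.047500·200) / 0.3815 = 137.65 / 0.3815 ≈ 360.8
  x_E = (0.002250·360 + 0.058750·100 + 0.427750·260 + 0.005000·200) / 0.3815 = 118.90 / 0.3815 ≈ 311.7
  x_F = (0.302625·360 + 0.271875·100 + 0.307375·260 + 0.672500·200) / 0.3815 = 350.55 / 0.3815 ≈ 918.9

x_D = 731.6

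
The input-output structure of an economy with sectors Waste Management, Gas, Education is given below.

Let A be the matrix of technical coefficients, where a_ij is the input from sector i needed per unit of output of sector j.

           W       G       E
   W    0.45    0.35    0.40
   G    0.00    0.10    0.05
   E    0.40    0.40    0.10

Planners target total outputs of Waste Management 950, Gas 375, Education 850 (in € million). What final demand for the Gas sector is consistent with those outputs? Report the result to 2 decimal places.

d_G = 295.00

I − A =
  [   0.55    -0.35    -0.40]
  [   0.00     0.90    -0.05]
  [  -0.40    -0.40     0.90]
d = (I − A) x:
  d_W = (+0.55)·950 + (-0.35)·375 + (-0.40)·850 = 51.25
  d_G = (+0.00)·950 + (+0.90)·375 + (-0.05)·850 = 295.00
  d_E = (-0.40)·950 + (-0.40)·375 + (+0.90)·850 = 235.00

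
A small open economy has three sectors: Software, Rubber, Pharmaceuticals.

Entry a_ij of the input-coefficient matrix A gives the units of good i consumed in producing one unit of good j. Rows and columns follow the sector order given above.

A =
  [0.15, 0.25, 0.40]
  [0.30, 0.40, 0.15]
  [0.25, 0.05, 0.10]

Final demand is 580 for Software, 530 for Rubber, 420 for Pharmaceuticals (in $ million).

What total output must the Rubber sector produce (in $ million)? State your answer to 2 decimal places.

I − A =
  [   0.85    -0.25    -0.40]
  [  -0.30     0.60    -0.15]
  [  -0.25    -0.05     0.90]
Cofactors of I−A, C_ij = (−1)^(i+j)·(minor ij) (rows/columns in the sector order above):
  C_11 = (0.60)(0.90) − (-0.15)(-0.05) = 0.5325
  C_12 = −[(-0.30)(0.90) − (-0.15)(-0.25)] = 0.3075
  C_13 = (-0.30)(-0.05) − (0.60)(-0.25) = 0.1650
  C_21 = −[(-0.25)(0.90) − (-0.40)(-0.05)] = 0.2450
  C_22 = (0.85)(0.90) − (-0.40)(-0.25) = 0.6650
  C_23 = −[(0.85)(-0.05) − (-0.25)(-0.25)] = 0.1050
  C_31 = (-0.25)(-0.15) − (-0.40)(0.60) = 0.2775
  C_32 = −[(0.85)(-0.15) − (-0.40)(-0.30)] = 0.2475
  C_33 = (0.85)(0.60) − (-0.25)(-0.30) = 0.4350
det(I−A) = Σ_j (I−A)_1j·C_1j = (0.85)(0.5325) + (-0.25)(0.3075) + (-0.40)(0.1650) = 0.30975
adj(I−A) = Cᵀ =
  [ 0.5325   0.2450   0.2775]
  [ 0.3075   0.6650   0.2475]
  [ 0.1650   0.1050   0.4350]
(I − A)⁻¹ = adj(I−A) / det(I−A) ≈
  [   1.7191     0.7910     0.8959]
  [   0.9927     2.1469     0.7990]
  [   0.5327     0.3390     1.4044]
x = (I − A)⁻¹ d = adj(I−A)·d / det(I−A), with det(I−A) = 0.30975:
  x_1 = (0.5325·580 + 0.2450·530 + 0.2775·420) / 0.30975 = 555.25 / 0.30975 ≈ 1792.57
  x_2 = (0.3075·580 + 0.6650·530 + 0.2475·420) / 0.30975 = 634.75 / 0.30975 ≈ 2049.23
  x_3 = (0.1650·580 + 0.1050·530 + 0.4350·420) / 0.30975 = 334.05 / 0.30975 ≈ 1078.45

x_2 = 2049.23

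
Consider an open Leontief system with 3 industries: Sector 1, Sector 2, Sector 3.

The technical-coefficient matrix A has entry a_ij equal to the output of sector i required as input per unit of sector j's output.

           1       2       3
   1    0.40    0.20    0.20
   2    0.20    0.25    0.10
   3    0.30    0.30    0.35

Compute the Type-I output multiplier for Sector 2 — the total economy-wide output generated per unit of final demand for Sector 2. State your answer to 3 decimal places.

I − A =
  [   0.60    -0.20    -0.20]
  [  -0.20     0.75    -0.10]
  [  -0.30    -0.30     0.65]
Cofactors of I−A, C_ij = (−1)^(i+j)·(minor ij) (rows/columns in the sector order above):
  C_11 = (0.75)(0.65) − (-0.10)(-0.30) = 0.4575
  C_12 = −[(-0.20)(0.65) − (-0.10)(-0.30)] = 0.1600
  C_13 = (-0.20)(-0.30) − (0.75)(-0.30) = 0.2850
  C_21 = −[(-0.20)(0.65) − (-0.20)(-0.30)] = 0.1900
  C_22 = (0.60)(0.65) − (-0.20)(-0.30) = 0.3300
  C_23 = −[(0.60)(-0.30) − (-0.20)(-0.30)] = 0.2400
  C_31 = (-0.20)(-0.10) − (-0.20)(0.75) = 0.1700
  C_32 = −[(0.60)(-0.10) − (-0.20)(-0.20)] = 0.1000
  C_33 = (0.60)(0.75) − (-0.20)(-0.20) = 0.4100
det(I−A) = Σ_j (I−A)_1j·C_1j = (0.60)(0.4575) + (-0.20)(0.1600) + (-0.20)(0.2850) = 0.1855
adj(I−A) = Cᵀ =
  [ 0.4575   0.1900   0.1700]
  [ 0.1600   0.3300   0.1000]
  [ 0.2850   0.2400   0.4100]
(I − A)⁻¹ = adj(I−A) / det(I−A) ≈
  [   2.4663     1.0243     0.9164]
  [   0.8625     1.7790     0.5391]
  [   1.5364     1.2938     2.2102]
The output multiplier for sector j is the column-j sum of the Leontief inverse (I − A)⁻¹ = adj(I−A) / det(I−A).
Column 2 of adj(I−A): (0.1900, 0.3300, 0.2400); det(I−A) = 0.1855.
m_2 = (0.1900 + 0.3300 + 0.2400) / 0.1855 = 0.76 / 0.1855 ≈ 4.097.

m_2 = 4.097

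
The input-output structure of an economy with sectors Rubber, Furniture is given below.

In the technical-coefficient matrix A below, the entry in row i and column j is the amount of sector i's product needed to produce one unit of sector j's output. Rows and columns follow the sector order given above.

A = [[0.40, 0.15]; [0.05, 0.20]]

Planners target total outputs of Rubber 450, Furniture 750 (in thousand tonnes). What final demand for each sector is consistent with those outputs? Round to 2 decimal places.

I − A =
  [   0.60    -0.15]
  [  -0.05     0.80]
d = (I − A) x:
  d_1 = (+0.60)·450 + (-0.15)·750 = 157.50
  d_2 = (-0.05)·450 + (+0.80)·750 = 577.50

d_1 = 157.50, d_2 = 577.50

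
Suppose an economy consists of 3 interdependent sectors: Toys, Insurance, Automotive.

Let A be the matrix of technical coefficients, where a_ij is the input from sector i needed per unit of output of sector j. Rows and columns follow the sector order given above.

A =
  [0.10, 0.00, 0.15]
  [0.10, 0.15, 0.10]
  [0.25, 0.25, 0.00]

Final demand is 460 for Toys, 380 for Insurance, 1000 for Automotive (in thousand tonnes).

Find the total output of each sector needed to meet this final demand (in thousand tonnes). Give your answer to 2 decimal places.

x_T = 737.40, x_I = 693.55, x_A = 1357.74

I − A =
  [   0.90     0.00    -0.15]
  [  -0.10     0.85    -0.10]
  [  -0.25    -0.25     1.00]
Cofactors of I−A, C_ij = (−1)^(i+j)·(minor ij) (rows/columns in the sector order above):
  C_11 = (0.85)(1.00) − (-0.10)(-0.25) = 0.8250
  C_12 = −[(-0.10)(1.00) − (-0.10)(-0.25)] = 0.1250
  C_13 = (-0.10)(-0.25) − (0.85)(-0.25) = 0.2375
  C_21 = −[(0.00)(1.00) − (-0.15)(-0.25)] = 0.0375
  C_22 = (0.90)(1.00) − (-0.15)(-0.25) = 0.8625
  C_23 = −[(0.90)(-0.25) − (0.00)(-0.25)] = 0.2250
  C_31 = (0.00)(-0.10) − (-0.15)(0.85) = 0.1275
  C_32 = −[(0.90)(-0.10) − (-0.15)(-0.10)] = 0.1050
  C_33 = (0.90)(0.85) − (0.00)(-0.10) = 0.7650
det(I−A) = Σ_j (I−A)_1j·C_1j = (0.90)(0.8250) + (0.00)(0.1250) + (-0.15)(0.2375) = 0.706875
adj(I−A) = Cᵀ =
  [ 0.8250   0.0375   0.1275]
  [ 0.1250   0.8625   0.1050]
  [ 0.2375   0.2250   0.7650]
(I − A)⁻¹ = adj(I−A) / det(I−A) ≈
  [   1.1671     0.0531     0.1804]
  [   0.1768     1.2202     0.1485]
  [   0.3360     0.3183     1.0822]
x = (I − A)⁻¹ d = adj(I−A)·d / det(I−A), with det(I−A) = 0.706875:
  x_T = (0.8250·460 + 0.0375·380 + 0.1275·1000) / 0.706875 = 521.25 / 0.706875 ≈ 737.40
  x_I = (0.1250·460 + 0.8625·380 + 0.1050·1000) / 0.706875 = 490.25 / 0.706875 ≈ 693.55
  x_A = (0.2375·460 + 0.2250·380 + 0.7650·1000) / 0.706875 = 959.75 / 0.706875 ≈ 1357.74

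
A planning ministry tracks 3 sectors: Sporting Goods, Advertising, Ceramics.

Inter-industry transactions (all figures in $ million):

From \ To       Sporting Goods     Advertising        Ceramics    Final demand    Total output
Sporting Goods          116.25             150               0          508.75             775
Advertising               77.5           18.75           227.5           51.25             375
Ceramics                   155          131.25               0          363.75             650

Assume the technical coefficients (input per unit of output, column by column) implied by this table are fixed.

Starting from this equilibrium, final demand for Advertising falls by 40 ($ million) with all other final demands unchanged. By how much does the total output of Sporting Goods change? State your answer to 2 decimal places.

Technical coefficients a_ij = z_ij / X_j:
  a_11 = 116.25/775 = 0.15, a_21 = 77.5/775 = 0.10, a_31 = 155/775 = 0.20
  a_12 = 150/375 = 0.40, a_22 = 18.75/375 = 0.05, a_32 = 131.25/375 = 0.35
  a_13 = 0/650 = 0.00, a_23 = 227.5/650 = 0.35, a_33 = 0/650 = 0.00
I − A =
  [   0.85    -0.40     0.00]
  [  -0.10     0.95    -0.35]
  [  -0.20    -0.35     1.00]
Cofactors of I−A, C_ij = (−1)^(i+j)·(minor ij) (rows/columns in the sector order above):
  C_11 = (0.95)(1.00) − (-0.35)(-0.35) = 0.8275
  C_12 = −[(-0.10)(1.00) − (-0.35)(-0.20)] = 0.1700
  C_13 = (-0.10)(-0.35) − (0.95)(-0.20) = 0.2250
  C_21 = −[(-0.40)(1.00) − (0.00)(-0.35)] = 0.4000
  C_22 = (0.85)(1.00) − (0.00)(-0.20) = 0.8500
  C_23 = −[(0.85)(-0.35) − (-0.40)(-0.20)] = 0.3775
  C_31 = (-0.40)(-0.35) − (0.00)(0.95) = 0.1400
  C_32 = −[(0.85)(-0.35) − (0.00)(-0.10)] = 0.2975
  C_33 = (0.85)(0.95) − (-0.40)(-0.10) = 0.7675
det(I−A) = Σ_j (I−A)_1j·C_1j = (0.85)(0.8275) + (-0.40)(0.1700) + (0.00)(0.2250) = 0.635375
adj(I−A) = Cᵀ =
  [ 0.8275   0.4000   0.1400]
  [ 0.1700   0.8500   0.2975]
  [ 0.2250   0.3775   0.7675]
(I − A)⁻¹ = adj(I−A) / det(I−A) ≈
  [   1.3024     0.6295     0.2203]
  [   0.2676     1.3378     0.4682]
  [   0.3541     0.5941     1.2079]
Δx = (I − A)⁻¹ Δd with Δd having -40 in the Advertising component and 0 elsewhere.
So Δx_1 = L_12 · (-40), where L_12 = adj(I−A)_12 / det(I−A) = 0.4000 / 0.635375.
Δx_1 = 0.4000 × (-40) / 0.635375 = -16.00 / 0.635375 ≈ -25.18.

Δx_1 = -25.18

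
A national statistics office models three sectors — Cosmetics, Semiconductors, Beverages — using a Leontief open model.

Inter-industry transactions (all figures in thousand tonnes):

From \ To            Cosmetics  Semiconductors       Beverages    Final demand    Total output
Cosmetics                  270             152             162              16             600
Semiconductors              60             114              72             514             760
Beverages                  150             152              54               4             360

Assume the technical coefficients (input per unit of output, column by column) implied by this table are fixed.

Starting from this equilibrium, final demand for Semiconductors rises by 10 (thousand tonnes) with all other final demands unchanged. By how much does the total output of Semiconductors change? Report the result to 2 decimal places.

Technical coefficients a_ij = z_ij / X_j:
  a_CC = 270/600 = 0.45, a_SC = 60/600 = 0.10, a_BC = 150/600 = 0.25
  a_CS = 152/760 = 0.20, a_SS = 114/760 = 0.15, a_BS = 152/760 = 0.20
  a_CB = 162/360 = 0.45, a_SB = 72/360 = 0.20, a_BB = 54/360 = 0.15
I − A =
  [   0.55    -0.20    -0.45]
  [  -0.10     0.85    -0.20]
  [  -0.25    -0.20     0.85]
Cofactors of I−A, C_ij = (−1)^(i+j)·(minor ij) (rows/columns in the sector order above):
  C_11 = (0.85)(0.85) − (-0.20)(-0.20) = 0.6825
  C_12 = −[(-0.10)(0.85) − (-0.20)(-0.25)] = 0.1350
  C_13 = (-0.10)(-0.20) − (0.85)(-0.25) = 0.2325
  C_21 = −[(-0.20)(0.85) − (-0.45)(-0.20)] = 0.2600
  C_22 = (0.55)(0.85) − (-0.45)(-0.25) = 0.3550
  C_23 = −[(0.55)(-0.20) − (-0.20)(-0.25)] = 0.1600
  C_31 = (-0.20)(-0.20) − (-0.45)(0.85) = 0.4225
  C_32 = −[(0.55)(-0.20) − (-0.45)(-0.10)] = 0.1550
  C_33 = (0.55)(0.85) − (-0.20)(-0.10) = 0.4475
det(I−A) = Σ_j (I−A)_1j·C_1j = (0.55)(0.6825) + (-0.20)(0.1350) + (-0.45)(0.2325) = 0.24375
adj(I−A) = Cᵀ =
  [ 0.6825   0.2600   0.4225]
  [ 0.1350   0.3550   0.1550]
  [ 0.2325   0.1600   0.4475]
(I − A)⁻¹ = adj(I−A) / det(I−A) ≈
  [   2.8000     1.0667     1.7333]
  [   0.5538     1.4564     0.6359]
  [   0.9538     0.6564     1.8359]
Δx = (I − A)⁻¹ Δd with Δd having +10 in the Semiconductors component and 0 elsewhere.
So Δx_S = L_SS · (+10), where L_SS = adj(I−A)_SS / det(I−A) = 0.3550 / 0.24375.
Δx_S = 0.3550 × (+10) / 0.24375 = 3.55 / 0.24375 ≈ 14.56.

Δx_S = 14.56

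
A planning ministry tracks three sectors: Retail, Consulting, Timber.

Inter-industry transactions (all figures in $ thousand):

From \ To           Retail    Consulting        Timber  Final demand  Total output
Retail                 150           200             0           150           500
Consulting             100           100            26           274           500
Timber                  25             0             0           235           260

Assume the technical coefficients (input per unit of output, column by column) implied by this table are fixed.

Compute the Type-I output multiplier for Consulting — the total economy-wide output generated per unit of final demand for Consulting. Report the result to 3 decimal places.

Technical coefficients a_ij = z_ij / X_j:
  a_RR = 150/500 = 0.30, a_CR = 100/500 = 0.20, a_TR = 25/500 = 0.05
  a_RC = 200/500 = 0.40, a_CC = 100/500 = 0.20, a_TC = 0/500 = 0.00
  a_RT = 0/260 = 0.00, a_CT = 26/260 = 0.10, a_TT = 0/260 = 0.00
I − A =
  [   0.70    -0.40     0.00]
  [  -0.20     0.80    -0.10]
  [  -0.05     0.00     1.00]
Cofactors of I−A, C_ij = (−1)^(i+j)·(minor ij) (rows/columns in the sector order above):
  C_11 = (0.80)(1.00) − (-0.10)(0.00) = 0.8000
  C_12 = −[(-0.20)(1.00) − (-0.10)(-0.05)] = 0.2050
  C_13 = (-0.20)(0.00) − (0.80)(-0.05) = 0.0400
  C_21 = −[(-0.40)(1.00) − (0.00)(0.00)] = 0.4000
  C_22 = (0.70)(1.00) − (0.00)(-0.05) = 0.7000
  C_23 = −[(0.70)(0.00) − (-0.40)(-0.05)] = 0.0200
  C_31 = (-0.40)(-0.10) − (0.00)(0.80) = 0.0400
  C_32 = −[(0.70)(-0.10) − (0.00)(-0.20)] = 0.0700
  C_33 = (0.70)(0.80) − (-0.40)(-0.20) = 0.4800
det(I−A) = Σ_j (I−A)_1j·C_1j = (0.70)(0.8000) + (-0.40)(0.2050) + (0.00)(0.0400) = 0.4780
adj(I−A) = Cᵀ =
  [ 0.8000   0.4000   0.0400]
  [ 0.2050   0.7000   0.0700]
  [ 0.0400   0.0200   0.4800]
(I − A)⁻¹ = adj(I−A) / det(I−A) ≈
  [   1.6736     0.8368     0.0837]
  [   0.4289     1.4644     0.1464]
  [   0.0837     0.0418     1.0042]
The output multiplier for sector j is the column-j sum of the Leontief inverse (I − A)⁻¹ = adj(I−A) / det(I−A).
Column C of adj(I−A): (0.4000, 0.7000, 0.0200); det(I−A) = 0.4780.
m_C = (0.4000 + 0.7000 + 0.0200) / 0.4780 = 1.12 / 0.4780 ≈ 2.343.

m_C = 2.343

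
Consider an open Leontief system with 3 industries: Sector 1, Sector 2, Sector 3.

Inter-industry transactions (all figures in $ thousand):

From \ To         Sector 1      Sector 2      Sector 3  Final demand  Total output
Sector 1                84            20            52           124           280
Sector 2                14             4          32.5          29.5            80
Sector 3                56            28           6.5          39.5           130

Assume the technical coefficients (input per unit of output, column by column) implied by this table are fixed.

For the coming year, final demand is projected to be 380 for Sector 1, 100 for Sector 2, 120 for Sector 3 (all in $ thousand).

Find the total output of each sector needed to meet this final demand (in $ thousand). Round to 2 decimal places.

x_1 = 864.89, x_2 = 256.84, x_3 = 403.02

Technical coefficients a_ij = z_ij / X_j:
  a_11 = 84/280 = 0.30, a_21 = 14/280 = 0.05, a_31 = 56/280 = 0.20
  a_12 = 20/80 = 0.25, a_22 = 4/80 = 0.05, a_32 = 28/80 = 0.35
  a_13 = 52/130 = 0.40, a_23 = 32.5/130 = 0.25, a_33 = 6.5/130 = 0.05
I − A =
  [   0.70    -0.25    -0.40]
  [  -0.05     0.95    -0.25]
  [  -0.20    -0.35     0.95]
Cofactors of I−A, C_ij = (−1)^(i+j)·(minor ij) (rows/columns in the sector order above):
  C_11 = (0.95)(0.95) − (-0.25)(-0.35) = 0.8150
  C_12 = −[(-0.05)(0.95) − (-0.25)(-0.20)] = 0.0975
  C_13 = (-0.05)(-0.35) − (0.95)(-0.20) = 0.2075
  C_21 = −[(-0.25)(0.95) − (-0.40)(-0.35)] = 0.3775
  C_22 = (0.70)(0.95) − (-0.40)(-0.20) = 0.5850
  C_23 = −[(0.70)(-0.35) − (-0.25)(-0.20)] = 0.2950
  C_31 = (-0.25)(-0.25) − (-0.40)(0.95) = 0.4425
  C_32 = −[(0.70)(-0.25) − (-0.40)(-0.05)] = 0.1950
  C_33 = (0.70)(0.95) − (-0.25)(-0.05) = 0.6525
det(I−A) = Σ_j (I−A)_1j·C_1j = (0.70)(0.8150) + (-0.25)(0.0975) + (-0.40)(0.2075) = 0.463125
adj(I−A) = Cᵀ =
  [ 0.8150   0.3775   0.4425]
  [ 0.0975   0.5850   0.1950]
  [ 0.2075   0.2950   0.6525]
(I − A)⁻¹ = adj(I−A) / det(I−A) ≈
  [   1.7598     0.8151     0.9555]
  [   0.2105     1.2632     0.4211]
  [   0.4480     0.6370     1.4089]
x = (I − A)⁻¹ d = adj(I−A)·d / det(I−A), with det(I−A) = 0.463125:
  x_1 = (0.8150·380 + 0.3775·100 + 0.4425·120) / 0.463125 = 400.55 / 0.463125 ≈ 864.89
  x_2 = (0.0975·380 + 0.5850·100 + 0.1950·120) / 0.463125 = 118.95 / 0.463125 ≈ 256.84
  x_3 = (0.2075·380 + 0.2950·100 + 0.6525·120) / 0.463125 = 186.65 / 0.463125 ≈ 403.02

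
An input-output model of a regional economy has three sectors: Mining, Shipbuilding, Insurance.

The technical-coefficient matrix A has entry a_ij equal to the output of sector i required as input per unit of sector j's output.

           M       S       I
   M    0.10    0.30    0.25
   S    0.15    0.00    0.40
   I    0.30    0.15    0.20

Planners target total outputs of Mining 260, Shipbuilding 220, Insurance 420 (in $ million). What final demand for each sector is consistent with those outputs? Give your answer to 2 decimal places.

d_M = 63.00, d_S = 13.00, d_I = 225.00

I − A =
  [   0.90    -0.30    -0.25]
  [  -0.15     1.00    -0.40]
  [  -0.30    -0.15     0.80]
d = (I − A) x:
  d_M = (+0.90)·260 + (-0.30)·220 + (-0.25)·420 = 63.00
  d_S = (-0.15)·260 + (+1.00)·220 + (-0.40)·420 = 13.00
  d_I = (-0.30)·260 + (-0.15)·220 + (+0.80)·420 = 225.00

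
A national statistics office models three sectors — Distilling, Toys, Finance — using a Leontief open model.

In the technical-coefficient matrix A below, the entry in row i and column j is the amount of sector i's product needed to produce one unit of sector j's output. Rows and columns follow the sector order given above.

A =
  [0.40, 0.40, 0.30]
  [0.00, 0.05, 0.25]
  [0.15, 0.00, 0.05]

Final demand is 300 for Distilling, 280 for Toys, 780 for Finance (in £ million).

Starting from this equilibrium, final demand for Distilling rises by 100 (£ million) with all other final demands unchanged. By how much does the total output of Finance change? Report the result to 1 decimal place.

Δx_F = 29.5

I − A =
  [   0.60    -0.40    -0.30]
  [   0.00     0.95    -0.25]
  [  -0.15     0.00     0.95]
Cofactors of I−A, C_ij = (−1)^(i+j)·(minor ij) (rows/columns in the sector order above):
  C_11 = (0.95)(0.95) − (-0.25)(0.00) = 0.9025
  C_12 = −[(0.00)(0.95) − (-0.25)(-0.15)] = 0.0375
  C_13 = (0.00)(0.00) − (0.95)(-0.15) = 0.1425
  C_21 = −[(-0.40)(0.95) − (-0.30)(0.00)] = 0.3800
  C_22 = (0.60)(0.95) − (-0.30)(-0.15) = 0.5250
  C_23 = −[(0.60)(0.00) − (-0.40)(-0.15)] = 0.0600
  C_31 = (-0.40)(-0.25) − (-0.30)(0.95) = 0.3850
  C_32 = −[(0.60)(-0.25) − (-0.30)(0.00)] = 0.1500
  C_33 = (0.60)(0.95) − (-0.40)(0.00) = 0.5700
det(I−A) = Σ_j (I−A)_1j·C_1j = (0.60)(0.9025) + (-0.40)(0.0375) + (-0.30)(0.1425) = 0.48375
adj(I−A) = Cᵀ =
  [ 0.9025   0.3800   0.3850]
  [ 0.0375   0.5250   0.1500]
  [ 0.1425   0.0600   0.5700]
(I − A)⁻¹ = adj(I−A) / det(I−A) ≈
  [   1.8656     0.7855     0.7959]
  [   0.0775     1.0853     0.3101]
  [   0.2946     0.1240     1.1783]
Δx = (I − A)⁻¹ Δd with Δd having +100 in the Distilling component and 0 elsewhere.
So Δx_F = L_FD · (+100), where L_FD = adj(I−A)_FD / det(I−A) = 0.1425 / 0.48375.
Δx_F = 0.1425 × (+100) / 0.48375 = 14.25 / 0.48375 ≈ 29.5.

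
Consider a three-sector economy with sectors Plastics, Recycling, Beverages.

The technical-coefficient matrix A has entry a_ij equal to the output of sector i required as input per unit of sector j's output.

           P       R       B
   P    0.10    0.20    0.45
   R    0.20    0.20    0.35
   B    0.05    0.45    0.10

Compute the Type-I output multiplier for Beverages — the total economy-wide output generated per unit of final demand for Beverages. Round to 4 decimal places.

I − A =
  [   0.90    -0.20    -0.45]
  [  -0.20     0.80    -0.35]
  [  -0.05    -0.45     0.90]
Cofactors of I−A, C_ij = (−1)^(i+j)·(minor ij) (rows/columns in the sector order above):
  C_11 = (0.80)(0.90) − (-0.35)(-0.45) = 0.5625
  C_12 = −[(-0.20)(0.90) − (-0.35)(-0.05)] = 0.1975
  C_13 = (-0.20)(-0.45) − (0.80)(-0.05) = 0.1300
  C_21 = −[(-0.20)(0.90) − (-0.45)(-0.45)] = 0.3825
  C_22 = (0.90)(0.90) − (-0.45)(-0.05) = 0.7875
  C_23 = −[(0.90)(-0.45) − (-0.20)(-0.05)] = 0.4150
  C_31 = (-0.20)(-0.35) − (-0.45)(0.80) = 0.4300
  C_32 = −[(0.90)(-0.35) − (-0.45)(-0.20)] = 0.4050
  C_33 = (0.90)(0.80) − (-0.20)(-0.20) = 0.6800
det(I−A) = Σ_j (I−A)_1j·C_1j = (0.90)(0.5625) + (-0.20)(0.1975) + (-0.45)(0.1300) = 0.40825
adj(I−A) = Cᵀ =
  [ 0.5625   0.3825   0.4300]
  [ 0.1975   0.7875   0.4050]
  [ 0.1300   0.4150   0.6800]
(I − A)⁻¹ = adj(I−A) / det(I−A) ≈
  [   1.37783     0.93693     1.05328]
  [   0.48377     1.92897     0.99204]
  [   0.31843     1.01653     1.66565]
The output multiplier for sector j is the column-j sum of the Leontief inverse (I − A)⁻¹ = adj(I−A) / det(I−A).
Column B of adj(I−A): (0.4300, 0.4050, 0.6800); det(I−A) = 0.40825.
m_B = (0.4300 + 0.4050 + 0.6800) / 0.40825 = 1.515 / 0.40825 ≈ 3.7110.

m_B = 3.7110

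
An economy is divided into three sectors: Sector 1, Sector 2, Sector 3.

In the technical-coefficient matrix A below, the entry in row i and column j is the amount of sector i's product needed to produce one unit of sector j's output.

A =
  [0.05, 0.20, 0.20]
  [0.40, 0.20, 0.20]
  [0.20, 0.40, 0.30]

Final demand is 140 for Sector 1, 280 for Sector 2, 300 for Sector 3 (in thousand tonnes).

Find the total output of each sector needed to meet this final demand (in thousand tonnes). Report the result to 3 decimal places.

x_1 = 575.610, x_2 = 917.073, x_3 = 1117.073

I − A =
  [   0.95    -0.20    -0.20]
  [  -0.40     0.80    -0.20]
  [  -0.20    -0.40     0.70]
Cofactors of I−A, C_ij = (−1)^(i+j)·(minor ij) (rows/columns in the sector order above):
  C_11 = (0.80)(0.70) − (-0.20)(-0.40) = 0.4800
  C_12 = −[(-0.40)(0.70) − (-0.20)(-0.20)] = 0.3200
  C_13 = (-0.40)(-0.40) − (0.80)(-0.20) = 0.3200
  C_21 = −[(-0.20)(0.70) − (-0.20)(-0.40)] = 0.2200
  C_22 = (0.95)(0.70) − (-0.20)(-0.20) = 0.6250
  C_23 = −[(0.95)(-0.40) − (-0.20)(-0.20)] = 0.4200
  C_31 = (-0.20)(-0.20) − (-0.20)(0.80) = 0.2000
  C_32 = −[(0.95)(-0.20) − (-0.20)(-0.40)] = 0.2700
  C_33 = (0.95)(0.80) − (-0.20)(-0.40) = 0.6800
det(I−A) = Σ_j (I−A)_1j·C_1j = (0.95)(0.4800) + (-0.20)(0.3200) + (-0.20)(0.3200) = 0.3280
adj(I−A) = Cᵀ =
  [ 0.4800   0.2200   0.2000]
  [ 0.3200   0.6250   0.2700]
  [ 0.3200   0.4200   0.6800]
(I − A)⁻¹ = adj(I−A) / det(I−A) ≈
  [   1.4634     0.6707     0.6098]
  [   0.9756     1.9055     0.8232]
  [   0.9756     1.2805     2.0732]
x = (I − A)⁻¹ d = adj(I−A)·d / det(I−A), with det(I−A) = 0.3280:
  x_1 = (0.4800·140 + 0.2200·280 + 0.2000·300) / 0.3280 = 188.80 / 0.3280 ≈ 575.610
  x_2 = (0.3200·140 + 0.6250·280 + 0.2700·300) / 0.3280 = 300.80 / 0.3280 ≈ 917.073
  x_3 = (0.3200·140 + 0.4200·280 + 0.6800·300) / 0.3280 = 366.40 / 0.3280 ≈ 1117.073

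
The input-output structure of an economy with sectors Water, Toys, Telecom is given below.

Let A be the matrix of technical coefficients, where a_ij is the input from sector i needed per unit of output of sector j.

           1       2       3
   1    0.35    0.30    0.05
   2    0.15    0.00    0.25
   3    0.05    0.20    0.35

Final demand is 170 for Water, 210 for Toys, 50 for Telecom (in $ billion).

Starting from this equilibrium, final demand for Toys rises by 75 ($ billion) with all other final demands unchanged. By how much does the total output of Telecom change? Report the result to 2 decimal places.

I − A =
  [   0.65    -0.30    -0.05]
  [  -0.15     1.00    -0.25]
  [  -0.05    -0.20     0.65]
Cofactors of I−A, C_ij = (−1)^(i+j)·(minor ij) (rows/columns in the sector order above):
  C_11 = (1.00)(0.65) − (-0.25)(-0.20) = 0.6000
  C_12 = −[(-0.15)(0.65) − (-0.25)(-0.05)] = 0.1100
  C_13 = (-0.15)(-0.20) − (1.00)(-0.05) = 0.0800
  C_21 = −[(-0.30)(0.65) − (-0.05)(-0.20)] = 0.2050
  C_22 = (0.65)(0.65) − (-0.05)(-0.05) = 0.4200
  C_23 = −[(0.65)(-0.20) − (-0.30)(-0.05)] = 0.1450
  C_31 = (-0.30)(-0.25) − (-0.05)(1.00) = 0.1250
  C_32 = −[(0.65)(-0.25) − (-0.05)(-0.15)] = 0.1700
  C_33 = (0.65)(1.00) − (-0.30)(-0.15) = 0.6050
det(I−A) = Σ_j (I−A)_1j·C_1j = (0.65)(0.6000) + (-0.30)(0.1100) + (-0.05)(0.0800) = 0.3530
adj(I−A) = Cᵀ =
  [ 0.6000   0.2050   0.1250]
  [ 0.1100   0.4200   0.1700]
  [ 0.0800   0.1450   0.6050]
(I − A)⁻¹ = adj(I−A) / det(I−A) ≈
  [   1.6997     0.5807     0.3541]
  [   0.3116     1.1898     0.4816]
  [   0.2266     0.4108     1.7139]
Δx = (I − A)⁻¹ Δd with Δd having +75 in the Toys component and 0 elsewhere.
So Δx_3 = L_32 · (+75), where L_32 = adj(I−A)_32 / det(I−A) = 0.1450 / 0.3530.
Δx_3 = 0.1450 × (+75) / 0.3530 = 10.875 / 0.3530 ≈ 30.81.

Δx_3 = 30.81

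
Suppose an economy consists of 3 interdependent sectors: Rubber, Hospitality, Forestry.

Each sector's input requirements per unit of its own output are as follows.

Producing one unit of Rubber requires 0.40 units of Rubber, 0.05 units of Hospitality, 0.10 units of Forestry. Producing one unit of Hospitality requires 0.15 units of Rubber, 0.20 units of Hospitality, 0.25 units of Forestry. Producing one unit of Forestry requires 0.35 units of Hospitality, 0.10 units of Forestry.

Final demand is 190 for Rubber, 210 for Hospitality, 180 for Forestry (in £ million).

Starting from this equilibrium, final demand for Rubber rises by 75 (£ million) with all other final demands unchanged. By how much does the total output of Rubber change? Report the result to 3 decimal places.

I − A =
  [   0.60    -0.15     0.00]
  [  -0.05     0.80    -0.35]
  [  -0.10    -0.25     0.90]
Cofactors of I−A, C_ij = (−1)^(i+j)·(minor ij) (rows/columns in the sector order above):
  C_11 = (0.80)(0.90) − (-0.35)(-0.25) = 0.6325
  C_12 = −[(-0.05)(0.90) − (-0.35)(-0.10)] = 0.0800
  C_13 = (-0.05)(-0.25) − (0.80)(-0.10) = 0.0925
  C_21 = −[(-0.15)(0.90) − (0.00)(-0.25)] = 0.1350
  C_22 = (0.60)(0.90) − (0.00)(-0.10) = 0.5400
  C_23 = −[(0.60)(-0.25) − (-0.15)(-0.10)] = 0.1650
  C_31 = (-0.15)(-0.35) − (0.00)(0.80) = 0.0525
  C_32 = −[(0.60)(-0.35) − (0.00)(-0.05)] = 0.2100
  C_33 = (0.60)(0.80) − (-0.15)(-0.05) = 0.4725
det(I−A) = Σ_j (I−A)_1j·C_1j = (0.60)(0.6325) + (-0.15)(0.0800) + (0.00)(0.0925) = 0.3675
adj(I−A) = Cᵀ =
  [ 0.6325   0.1350   0.0525]
  [ 0.0800   0.5400   0.2100]
  [ 0.0925   0.1650   0.4725]
(I − A)⁻¹ = adj(I−A) / det(I−A) ≈
  [   1.7211     0.3673     0.1429]
  [   0.2177     1.4694     0.5714]
  [   0.2517     0.4490     1.2857]
Δx = (I − A)⁻¹ Δd with Δd having +75 in the Rubber component and 0 elsewhere.
So Δx_R = L_RR · (+75), where L_RR = adj(I−A)_RR / det(I−A) = 0.6325 / 0.3675.
Δx_R = 0.6325 × (+75) / 0.3675 = 47.4375 / 0.3675 ≈ 129.082.

Δx_R = 129.082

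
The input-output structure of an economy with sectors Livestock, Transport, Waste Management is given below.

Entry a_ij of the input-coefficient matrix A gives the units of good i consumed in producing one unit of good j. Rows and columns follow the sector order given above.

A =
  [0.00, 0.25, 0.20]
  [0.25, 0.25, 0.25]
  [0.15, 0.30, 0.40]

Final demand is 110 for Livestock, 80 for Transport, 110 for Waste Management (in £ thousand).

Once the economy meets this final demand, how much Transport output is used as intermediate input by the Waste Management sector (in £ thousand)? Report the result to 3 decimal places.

z_23 = 106.022

I − A =
  [   1.00    -0.25    -0.20]
  [  -0.25     0.75    -0.25]
  [  -0.15    -0.30     0.60]
Cofactors of I−A, C_ij = (−1)^(i+j)·(minor ij) (rows/columns in the sector order above):
  C_11 = (0.75)(0.60) − (-0.25)(-0.30) = 0.3750
  C_12 = −[(-0.25)(0.60) − (-0.25)(-0.15)] = 0.1875
  C_13 = (-0.25)(-0.30) − (0.75)(-0.15) = 0.1875
  C_21 = −[(-0.25)(0.60) − (-0.20)(-0.30)] = 0.2100
  C_22 = (1.00)(0.60) − (-0.20)(-0.15) = 0.5700
  C_23 = −[(1.00)(-0.30) − (-0.25)(-0.15)] = 0.3375
  C_31 = (-0.25)(-0.25) − (-0.20)(0.75) = 0.2125
  C_32 = −[(1.00)(-0.25) − (-0.20)(-0.25)] = 0.3000
  C_33 = (1.00)(0.75) − (-0.25)(-0.25) = 0.6875
det(I−A) = Σ_j (I−A)_1j·C_1j = (1.00)(0.3750) + (-0.25)(0.1875) + (-0.20)(0.1875) = 0.290625
adj(I−A) = Cᵀ =
  [ 0.3750   0.2100   0.2125]
  [ 0.1875   0.5700   0.3000]
  [ 0.1875   0.3375   0.6875]
(I − A)⁻¹ = adj(I−A) / det(I−A) ≈
  [   1.2903     0.7226     0.7312]
  [   0.6452     1.9613     1.0323]
  [   0.6452     1.1613     2.3656]
First solve x = (I − A)⁻¹ d = adj(I−A)·d / det(I−A); in particular x_3 = (0.1875·110 + 0.3375·80 + 0.6875·110) / 0.290625 = 123.25 / 0.290625 ≈ 424.08602.
Intermediate flow from 2 to 3: z_23 = a_23 · x_3 = 0.25 × 123.25 / 0.290625 = 30.8125 / 0.290625 ≈ 106.022.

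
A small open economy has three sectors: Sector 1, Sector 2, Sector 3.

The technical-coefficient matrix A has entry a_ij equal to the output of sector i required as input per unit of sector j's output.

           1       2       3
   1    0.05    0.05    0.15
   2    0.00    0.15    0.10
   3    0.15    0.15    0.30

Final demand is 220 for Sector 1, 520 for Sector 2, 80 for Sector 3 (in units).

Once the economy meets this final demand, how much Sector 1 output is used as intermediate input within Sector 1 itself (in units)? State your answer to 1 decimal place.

I − A =
  [   0.95    -0.05    -0.15]
  [   0.00     0.85    -0.10]
  [  -0.15    -0.15     0.70]
Cofactors of I−A, C_ij = (−1)^(i+j)·(minor ij) (rows/columns in the sector order above):
  C_11 = (0.85)(0.70) − (-0.10)(-0.15) = 0.5800
  C_12 = −[(0.00)(0.70) − (-0.10)(-0.15)] = 0.0150
  C_13 = (0.00)(-0.15) − (0.85)(-0.15) = 0.1275
  C_21 = −[(-0.05)(0.70) − (-0.15)(-0.15)] = 0.0575
  C_22 = (0.95)(0.70) − (-0.15)(-0.15) = 0.6425
  C_23 = −[(0.95)(-0.15) − (-0.05)(-0.15)] = 0.1500
  C_31 = (-0.05)(-0.10) − (-0.15)(0.85) = 0.1325
  C_32 = −[(0.95)(-0.10) − (-0.15)(0.00)] = 0.0950
  C_33 = (0.95)(0.85) − (-0.05)(0.00) = 0.8075
det(I−A) = Σ_j (I−A)_1j·C_1j = (0.95)(0.5800) + (-0.05)(0.0150) + (-0.15)(0.1275) = 0.531125
adj(I−A) = Cᵀ =
  [ 0.5800   0.0575   0.1325]
  [ 0.0150   0.6425   0.0950]
  [ 0.1275   0.1500   0.8075]
(I − A)⁻¹ = adj(I−A) / det(I−A) ≈
  [   1.0920     0.1083     0.2495]
  [   0.0282     1.2097     0.1789]
  [   0.2401     0.2824     1.5204]
First solve x = (I − A)⁻¹ d = adj(I−A)·d / det(I−A); in particular x_1 = (0.5800·220 + 0.0575·520 + 0.1325·80) / 0.531125 = 168.10 / 0.531125 ≈ 316.498.
Intermediate flow from 1 to 1: z_11 = a_11 · x_1 = 0.05 × 168.10 / 0.531125 = 8.405 / 0.531125 ≈ 15.8.

z_11 = 15.8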